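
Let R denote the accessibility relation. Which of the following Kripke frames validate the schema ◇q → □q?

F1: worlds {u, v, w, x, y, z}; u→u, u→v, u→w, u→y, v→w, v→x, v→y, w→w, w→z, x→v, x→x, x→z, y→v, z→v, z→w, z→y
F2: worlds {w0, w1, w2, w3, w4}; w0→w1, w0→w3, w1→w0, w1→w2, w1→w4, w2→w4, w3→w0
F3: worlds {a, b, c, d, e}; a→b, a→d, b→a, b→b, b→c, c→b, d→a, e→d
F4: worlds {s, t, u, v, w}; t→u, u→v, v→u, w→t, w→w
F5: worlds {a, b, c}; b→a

F5

Frame correspondent (Sahlqvist): ∀x ∀y ∀z (Rxy ∧ Rxz → y = z) — i.e. partial functionality.
F1: fails — u sees both u and v.
F2: fails — w0 sees both w1 and w3.
F3: fails — a sees both b and d.
F4: fails — w sees both t and w.
F5: satisfies the condition.
Valid on: F5.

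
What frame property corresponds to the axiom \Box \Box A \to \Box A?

Suppose □□A→□A is valid. Take Rxy and set V(A)={w : xR²w}. Then □□A at x, so □A at x, so A at y, i.e. ∃z(Rxz∧Rzy).

density: \forall x \forall y (Rxy \to \exists z (Rxz \wedge Rzy))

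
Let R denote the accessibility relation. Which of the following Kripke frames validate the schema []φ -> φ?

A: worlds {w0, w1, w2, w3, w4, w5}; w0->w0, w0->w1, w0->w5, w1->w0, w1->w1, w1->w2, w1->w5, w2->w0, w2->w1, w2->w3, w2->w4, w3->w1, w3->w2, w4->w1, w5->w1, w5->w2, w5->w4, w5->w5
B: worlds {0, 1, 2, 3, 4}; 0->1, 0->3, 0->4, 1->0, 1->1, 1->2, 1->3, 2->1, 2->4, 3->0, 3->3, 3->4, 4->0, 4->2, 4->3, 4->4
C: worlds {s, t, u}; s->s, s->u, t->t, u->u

This is the axiom for reflexivity; its first-order frame correspondent is forall x Rxx.
A: fails — world w2 does not see itself.
B: fails — world 0 does not see itself.
C: holds.
Valid on: C.

C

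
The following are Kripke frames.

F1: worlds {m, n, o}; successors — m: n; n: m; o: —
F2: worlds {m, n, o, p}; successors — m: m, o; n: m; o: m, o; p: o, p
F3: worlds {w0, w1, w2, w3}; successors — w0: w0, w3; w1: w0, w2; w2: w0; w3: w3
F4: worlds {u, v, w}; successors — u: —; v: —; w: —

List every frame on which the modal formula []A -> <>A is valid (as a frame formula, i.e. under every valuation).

F2, F3

This is the axiom for seriality; its first-order frame correspondent is forall x exists y Rxy.
F1: fails — world o has no successor.
F2: condition met.
F3: condition met.
F4: fails — world u has no successor.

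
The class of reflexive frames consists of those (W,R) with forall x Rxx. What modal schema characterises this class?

A defining formula is □q → q (the T axiom).
Suppose □q→q is valid. At any x set V(q)={w : Rxw}. Then □q holds at x, so q holds at x, i.e. Rxx.

□q → q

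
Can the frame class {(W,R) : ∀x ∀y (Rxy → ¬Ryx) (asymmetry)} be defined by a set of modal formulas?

Any modally definable frame class is closed under surjective bounded morphisms.
The 5-cycle (worlds a,b,c,d,e with a→b→c→d→e→a) is asymmetric. Mapping every world to a single reflexive point • is a surjective bounded morphism, and the reflexive point is not asymmetric (R•• but asymmetry requires ¬R••).
Hence asymmetry is not modally definable.

No — not modally definable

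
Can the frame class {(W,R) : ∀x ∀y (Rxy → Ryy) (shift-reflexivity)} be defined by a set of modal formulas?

Yes, by □(□q → q)

The condition is shift-reflexivity. A defining modal formula is □(□q → q).
Suppose □(□q→q) is valid. Take Rxy and set V(q)={w : Ryw}. Then at y, □q holds; since □(□q→q) at x, □q→q at y, so q at y, i.e. Ryy.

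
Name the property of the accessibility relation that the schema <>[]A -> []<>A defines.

This is the .2 axiom.
Its frame correspondent is convergence — forall x forall y forall z (Rxy & Rxz -> exists w (Ryw & Rzw)).

convergence: forall x forall y forall z (Rxy & Rxz -> exists w (Ryw & Rzw))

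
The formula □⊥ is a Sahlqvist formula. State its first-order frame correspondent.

emptiness of R: ∀x ∀y ¬Rxy

□⊥ is valid iff no world has any successor (otherwise □⊥ fails at any world with one).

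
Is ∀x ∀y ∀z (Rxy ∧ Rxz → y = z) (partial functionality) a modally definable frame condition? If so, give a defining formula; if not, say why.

Definable; ◇q → □q defines it

The condition is partial functionality. A defining modal formula is ◇q → □q.
Suppose ◇q→□q is valid. Take Rxy, Rxz and set V(q)={y}. Then ◇q at x, so □q at x, so q at z, i.e. z=y.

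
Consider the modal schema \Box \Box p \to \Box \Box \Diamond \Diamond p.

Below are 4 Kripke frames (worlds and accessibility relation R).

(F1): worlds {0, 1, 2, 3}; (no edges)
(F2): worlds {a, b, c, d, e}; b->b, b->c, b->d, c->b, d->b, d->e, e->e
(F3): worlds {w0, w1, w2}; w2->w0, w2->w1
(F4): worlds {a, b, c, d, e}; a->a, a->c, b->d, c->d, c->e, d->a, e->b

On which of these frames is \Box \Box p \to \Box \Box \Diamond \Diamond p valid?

(F1), (F2), (F3)

The schema corresponds to a generalized confluence (Geach) condition: \forall x \forall z (x R^2 z \to \exists w (x R^2 w \wedge z R^2 w)).
(F1): holds.
(F2): holds.
(F3): holds.
(F4): fails — eR²d but no w with eR²w and dR²w.
Valid on: (F1), (F2), (F3).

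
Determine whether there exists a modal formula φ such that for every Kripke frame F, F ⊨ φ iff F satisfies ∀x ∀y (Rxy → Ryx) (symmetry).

Yes, by p → □◇p

The condition is symmetry. A defining modal formula is p → □◇p.
Suppose p→□◇p is valid. Take Rxy and set V(p)={x}. Then p at x, so □◇p at x, so ◇p at y, so some z with Ryz has p; z=x, i.e. Ryx.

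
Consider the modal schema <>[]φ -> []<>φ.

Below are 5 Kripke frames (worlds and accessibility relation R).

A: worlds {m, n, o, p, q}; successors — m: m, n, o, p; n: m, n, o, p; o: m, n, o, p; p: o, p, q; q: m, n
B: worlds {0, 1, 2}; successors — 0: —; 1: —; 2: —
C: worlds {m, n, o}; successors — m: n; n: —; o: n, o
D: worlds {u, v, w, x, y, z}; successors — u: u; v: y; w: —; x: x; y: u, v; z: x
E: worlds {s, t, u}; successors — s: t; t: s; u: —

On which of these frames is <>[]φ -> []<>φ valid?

B, E

Frame correspondent (Sahlqvist): forall x forall y forall z (Rxy & Rxz -> exists w (Ryw & Rzw)) — i.e. convergence.
A: fails — Rpq and Rpp but q and p have no common successor.
B: satisfies the condition.
C: fails — Rmn and Rmn but n and n have no common successor.
D: fails — Ryv and Ryu but v and u have no common successor.
E: satisfies the condition.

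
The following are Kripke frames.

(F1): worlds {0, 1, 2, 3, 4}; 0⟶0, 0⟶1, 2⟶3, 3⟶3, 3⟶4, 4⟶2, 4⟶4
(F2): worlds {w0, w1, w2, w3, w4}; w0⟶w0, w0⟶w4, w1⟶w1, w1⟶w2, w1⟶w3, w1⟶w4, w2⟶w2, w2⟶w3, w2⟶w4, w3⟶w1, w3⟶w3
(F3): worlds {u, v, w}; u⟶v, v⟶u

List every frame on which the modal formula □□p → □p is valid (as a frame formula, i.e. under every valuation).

Frame correspondent (Sahlqvist): ∀x ∀y (Rxy → ∃z (Rxz ∧ Rzy)) — i.e. density.
(F1): holds.
(F2): holds.
(F3): fails — Ruv but no z with Ruz and Rzv.
Valid on: (F1), (F2).

(F1), (F2)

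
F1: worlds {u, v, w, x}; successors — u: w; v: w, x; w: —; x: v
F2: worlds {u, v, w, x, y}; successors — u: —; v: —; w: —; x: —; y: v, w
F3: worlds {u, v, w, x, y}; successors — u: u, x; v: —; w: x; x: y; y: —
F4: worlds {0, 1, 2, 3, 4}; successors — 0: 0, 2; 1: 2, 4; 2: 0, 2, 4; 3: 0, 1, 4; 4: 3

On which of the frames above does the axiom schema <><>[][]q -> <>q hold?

This is the axiom for a generalized confluence (Geach) condition; its first-order frame correspondent is forall x forall y (x R^2 y -> exists w (y R^2 w & xRw)).
F1: fails — vR²v but no t with vR²t and vRt.
F2: satisfies the condition.
F3: fails — uR²x but no t with xR²t and uRt.
F4: fails — 4R²0 but no w with 0R²w and 4Rw.
Valid on: F2.

F2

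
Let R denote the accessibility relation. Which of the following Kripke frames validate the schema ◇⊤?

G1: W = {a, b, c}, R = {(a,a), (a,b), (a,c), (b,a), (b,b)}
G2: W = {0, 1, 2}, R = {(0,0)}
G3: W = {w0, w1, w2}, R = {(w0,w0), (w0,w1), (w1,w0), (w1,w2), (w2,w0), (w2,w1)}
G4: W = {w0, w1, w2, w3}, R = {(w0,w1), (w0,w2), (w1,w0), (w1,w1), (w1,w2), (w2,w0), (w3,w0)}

This is the axiom for seriality; its first-order frame correspondent is ∀x ∃y Rxy.
G1: fails — world c has no successor.
G2: fails — world 1 has no successor.
G3: satisfies the condition.
G4: satisfies the condition.

G3, G4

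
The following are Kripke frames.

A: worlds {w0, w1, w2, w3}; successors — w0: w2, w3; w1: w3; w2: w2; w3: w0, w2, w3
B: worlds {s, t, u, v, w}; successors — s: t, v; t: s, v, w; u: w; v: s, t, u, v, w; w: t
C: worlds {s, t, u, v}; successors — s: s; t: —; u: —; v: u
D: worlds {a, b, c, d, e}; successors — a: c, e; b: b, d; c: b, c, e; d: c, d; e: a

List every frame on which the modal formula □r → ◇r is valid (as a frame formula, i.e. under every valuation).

A, B, D

Frame correspondent (Sahlqvist): ∀x ∃y Rxy — i.e. seriality.
A: ✓.
B: ✓.
C: fails — world t has no successor.
D: ✓.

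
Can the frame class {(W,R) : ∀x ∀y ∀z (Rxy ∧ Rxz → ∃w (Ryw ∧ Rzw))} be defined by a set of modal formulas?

Definable; ◇□r → □◇r defines it

The condition is convergence. A defining modal formula is ◇□r → □◇r.
Suppose ◇□r→□◇r is valid. Take Rxy, Rxz and set V(r)={w : Ryw}. Then □r at y so ◇□r at x, so □◇r at x, so ◇r at z, giving w with Rzw and Ryw.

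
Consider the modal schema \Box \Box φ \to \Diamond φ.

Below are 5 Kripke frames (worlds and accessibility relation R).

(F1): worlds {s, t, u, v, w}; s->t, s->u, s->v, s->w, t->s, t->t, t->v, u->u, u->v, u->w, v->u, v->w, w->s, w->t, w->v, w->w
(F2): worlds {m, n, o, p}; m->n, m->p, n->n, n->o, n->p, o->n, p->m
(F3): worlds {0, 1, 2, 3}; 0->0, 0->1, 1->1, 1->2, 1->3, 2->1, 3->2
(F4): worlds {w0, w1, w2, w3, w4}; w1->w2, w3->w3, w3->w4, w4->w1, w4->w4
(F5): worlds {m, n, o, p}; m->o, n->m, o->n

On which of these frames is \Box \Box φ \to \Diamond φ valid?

(F1)

This is the axiom for a generalized confluence (Geach) condition; its first-order frame correspondent is \forall x \exists w (x R^2 w \wedge xRw).
(F1): holds.
(F2): fails — at p but no w with pR²w and pRw.
(F3): fails — at 3 but no w with 3R²w and 3Rw.
(F4): fails — at w0 but no w with w0R²w and w0Rw.
(F5): fails — at m but no w with mR²w and mRw.
Valid on: (F1).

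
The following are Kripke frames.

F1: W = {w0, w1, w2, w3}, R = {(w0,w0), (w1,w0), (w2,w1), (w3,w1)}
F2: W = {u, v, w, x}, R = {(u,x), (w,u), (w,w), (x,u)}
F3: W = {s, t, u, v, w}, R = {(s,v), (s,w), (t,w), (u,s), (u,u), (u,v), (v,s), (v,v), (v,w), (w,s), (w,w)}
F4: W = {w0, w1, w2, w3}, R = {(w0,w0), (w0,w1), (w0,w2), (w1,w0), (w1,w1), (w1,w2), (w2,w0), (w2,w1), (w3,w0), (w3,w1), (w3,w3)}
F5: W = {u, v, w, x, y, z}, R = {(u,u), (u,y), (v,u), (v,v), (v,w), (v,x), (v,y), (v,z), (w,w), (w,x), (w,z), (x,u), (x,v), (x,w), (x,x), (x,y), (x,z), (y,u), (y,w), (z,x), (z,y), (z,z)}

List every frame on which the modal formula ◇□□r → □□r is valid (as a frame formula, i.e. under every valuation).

F1

This is the axiom for a generalized confluence (Geach) condition; its first-order frame correspondent is ∀x ∀y ∀z ((xRy ∧ xR²z) → ∃w (yR²w ∧ z = w)).
F1: holds.
F2: fails — uRx, uR²u but no t with xR²t and u=t.
F3: fails — uRs, uR²u but no w* with sR²w* and u=w*.
F4: fails — w3Rw0, w3R²w3 but no w with w0R²w and w3=w.
F5: fails — vRu, vR²v but no t with uR²t and v=t.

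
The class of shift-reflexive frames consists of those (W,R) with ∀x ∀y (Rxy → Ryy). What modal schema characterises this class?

A defining formula is □(□ψ → ψ) (the T□ axiom).

□(□ψ → ψ)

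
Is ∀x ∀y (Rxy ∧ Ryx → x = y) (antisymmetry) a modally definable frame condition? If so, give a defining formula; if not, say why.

No — not modally definable

Any modally definable frame class is closed under surjective bounded morphisms.
The 6-cycle (worlds 0,1,2,3,4,5 with 0→1→2→3→4→5→0) is antisymmetric. Sending even-indexed worlds to a and odd-indexed worlds to b is a surjective bounded morphism onto the two-world frame with a↔b, which is not antisymmetric.
So no modal formula (or set of formulas) defines exactly the antisymmetric frames.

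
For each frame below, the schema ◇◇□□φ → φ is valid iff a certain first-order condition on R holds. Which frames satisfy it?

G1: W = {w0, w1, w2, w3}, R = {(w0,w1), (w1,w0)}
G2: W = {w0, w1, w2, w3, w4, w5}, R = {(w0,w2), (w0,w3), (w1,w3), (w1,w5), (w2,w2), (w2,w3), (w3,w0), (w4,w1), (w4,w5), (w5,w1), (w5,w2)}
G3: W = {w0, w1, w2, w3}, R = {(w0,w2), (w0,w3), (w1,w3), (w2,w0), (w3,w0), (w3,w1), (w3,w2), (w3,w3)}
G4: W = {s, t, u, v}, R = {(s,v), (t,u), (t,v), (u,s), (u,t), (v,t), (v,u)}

G1

The schema corresponds to a generalized confluence (Geach) condition: ∀x ∀y (xR²y → ∃w (yR²w ∧ x = w)).
G1: satisfies the condition.
G2: fails — w0R²w3 but no w with w3R²w and w0=w.
G3: fails — w0R²w2 but no w with w2R²w and w0=w.
G4: fails — sR²u but no w with uR²w and s=w.
Valid on: G1.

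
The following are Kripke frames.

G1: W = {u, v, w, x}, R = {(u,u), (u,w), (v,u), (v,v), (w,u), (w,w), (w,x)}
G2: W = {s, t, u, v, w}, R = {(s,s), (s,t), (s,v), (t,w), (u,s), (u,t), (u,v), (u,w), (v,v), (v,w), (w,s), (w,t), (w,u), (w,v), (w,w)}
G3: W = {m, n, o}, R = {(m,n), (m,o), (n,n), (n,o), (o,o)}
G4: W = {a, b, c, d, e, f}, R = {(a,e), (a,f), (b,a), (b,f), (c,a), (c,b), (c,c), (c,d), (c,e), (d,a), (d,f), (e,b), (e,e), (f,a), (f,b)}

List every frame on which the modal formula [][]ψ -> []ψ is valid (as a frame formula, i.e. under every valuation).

Frame correspondent (Sahlqvist): forall x forall y (Rxy -> exists z (Rxz & Rzy)) — i.e. density.
G1: condition met.
G2: condition met.
G3: condition met.
G4: fails — Rfb but no z with Rfz and Rzb.

G1, G2, G3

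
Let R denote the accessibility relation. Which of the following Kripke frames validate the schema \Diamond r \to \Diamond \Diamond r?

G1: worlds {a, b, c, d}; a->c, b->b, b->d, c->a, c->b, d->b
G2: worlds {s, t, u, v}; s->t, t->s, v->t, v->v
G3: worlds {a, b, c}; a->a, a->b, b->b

G3

This is the axiom for a generalized confluence (Geach) condition; its first-order frame correspondent is \forall x \forall y (xRy \to \exists w (y = w \wedge x R^2 w)).
G1: fails — aRc but no w with c=w and aR²w.
G2: fails — sRt but no w with t=w and sR²w.
G3: satisfies the condition.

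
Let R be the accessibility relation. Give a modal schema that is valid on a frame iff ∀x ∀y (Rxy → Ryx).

r → □◇r

This is symmetry; the standard corresponding axiom is B: r → □◇r.
Suppose r→□◇r is valid. Take Rxy and set V(r)={x}. Then r at x, so □◇r at x, so ◇r at y, so some z with Ryz has r; z=x, i.e. Ryx.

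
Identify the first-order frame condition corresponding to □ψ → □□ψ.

transitivity: ∀x ∀y ∀z (Rxy ∧ Ryz → Rxz)

Suppose □ψ→□□ψ is valid. Take Rxy, Ryz and set V(ψ)={w : Rxw}. Then □ψ at x, so □□ψ at x, so □ψ at y, so ψ at z, i.e. Rxz.
The converse is a direct semantic check.
Frame condition: ∀x ∀y ∀z (Rxy ∧ Ryz → Rxz).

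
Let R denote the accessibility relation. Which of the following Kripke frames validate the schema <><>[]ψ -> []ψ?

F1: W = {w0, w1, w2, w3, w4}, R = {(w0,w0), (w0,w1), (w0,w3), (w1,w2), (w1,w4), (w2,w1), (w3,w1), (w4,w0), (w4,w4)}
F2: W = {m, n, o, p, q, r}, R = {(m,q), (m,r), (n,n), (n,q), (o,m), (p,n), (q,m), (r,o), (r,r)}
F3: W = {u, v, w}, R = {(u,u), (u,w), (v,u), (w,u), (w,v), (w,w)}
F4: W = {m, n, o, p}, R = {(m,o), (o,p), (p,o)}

F4

This is the axiom for a generalized confluence (Geach) condition; its first-order frame correspondent is forall x forall y forall z ((x R^2 y & xRz) -> exists w (yRw & z = w)).
F1: fails — w0R²w1, w0Rw0 but no w with w1Rw and w0=w.
F2: fails — mR²o, mRq but no w with oRw and q=w.
F3: fails — uR²v, uRw but no t with vRt and w=t.
F4: satisfies the condition.
Valid on: F4.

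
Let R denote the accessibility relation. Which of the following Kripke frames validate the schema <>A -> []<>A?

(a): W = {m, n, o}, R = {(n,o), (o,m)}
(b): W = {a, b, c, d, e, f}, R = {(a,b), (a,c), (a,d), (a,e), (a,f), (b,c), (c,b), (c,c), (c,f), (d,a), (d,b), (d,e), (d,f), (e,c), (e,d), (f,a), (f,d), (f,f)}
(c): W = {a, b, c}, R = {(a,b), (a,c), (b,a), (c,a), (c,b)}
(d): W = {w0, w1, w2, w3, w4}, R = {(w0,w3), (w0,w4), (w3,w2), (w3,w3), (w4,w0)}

This is the axiom for the Euclidean property; its first-order frame correspondent is forall x forall y forall z (Rxy & Rxz -> Ryz).
(a): fails — Rno and Rno but not Roo.
(b): fails — Rab and Rab but not Rbb.
(c): fails — Rab and Rab but not Rbb.
(d): fails — Rw0w4 and Rw0w4 but not Rw4w4.
Valid on no frame.

none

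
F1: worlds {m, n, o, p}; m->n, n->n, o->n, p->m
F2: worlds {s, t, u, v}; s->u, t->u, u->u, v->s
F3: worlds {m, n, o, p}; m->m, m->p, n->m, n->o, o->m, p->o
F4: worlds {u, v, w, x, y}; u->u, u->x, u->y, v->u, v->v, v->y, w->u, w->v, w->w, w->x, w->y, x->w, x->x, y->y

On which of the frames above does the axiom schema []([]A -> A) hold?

F4

This is the axiom for shift-reflexivity; its first-order frame correspondent is forall x forall y (Rxy -> Ryy).
F1: fails — Rpm but not Rmm.
F2: fails — Rvs but not Rss.
F3: fails — Rno but not Roo.
F4: holds.
Valid on: F4.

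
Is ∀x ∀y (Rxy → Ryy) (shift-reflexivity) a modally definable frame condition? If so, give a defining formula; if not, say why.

This is a Sahlqvist condition; the T□ axiom □(□q → q) defines it.
Suppose □(□q→q) is valid. Take Rxy and set V(q)={w : Ryw}. Then at y, □q holds; since □(□q→q) at x, □q→q at y, so q at y, i.e. Ryy.

Yes — defined by □(□q → q)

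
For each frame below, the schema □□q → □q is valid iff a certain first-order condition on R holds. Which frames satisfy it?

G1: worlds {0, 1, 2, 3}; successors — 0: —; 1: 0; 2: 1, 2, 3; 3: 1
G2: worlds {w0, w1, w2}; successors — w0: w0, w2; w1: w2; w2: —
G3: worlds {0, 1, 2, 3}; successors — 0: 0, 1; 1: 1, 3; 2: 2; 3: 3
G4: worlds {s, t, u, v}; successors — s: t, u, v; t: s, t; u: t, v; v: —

G3

Frame correspondent (Sahlqvist): ∀x ∀y (Rxy → ∃z (Rxz ∧ Rzy)) — i.e. density.
G1: fails — R10 but no z with R1z and Rz0.
G2: fails — Rw1w2 but no z with Rw1z and Rzw2.
G3: condition met.
G4: fails — Ruv but no z with Ruz and Rzv.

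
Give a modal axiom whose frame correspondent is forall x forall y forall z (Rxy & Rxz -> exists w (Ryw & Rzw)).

◇□r → □◇r

This is convergence; the standard corresponding axiom is .2: ◇□r → □◇r.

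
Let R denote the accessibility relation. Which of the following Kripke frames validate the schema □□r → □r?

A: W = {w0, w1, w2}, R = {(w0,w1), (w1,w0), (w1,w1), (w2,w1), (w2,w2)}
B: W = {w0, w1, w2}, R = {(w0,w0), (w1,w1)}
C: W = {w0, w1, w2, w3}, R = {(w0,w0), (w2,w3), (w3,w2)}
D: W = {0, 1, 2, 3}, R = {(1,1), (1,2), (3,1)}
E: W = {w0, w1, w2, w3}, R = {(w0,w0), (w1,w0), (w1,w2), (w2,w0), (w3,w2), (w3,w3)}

A, B, D

This is the axiom for density; its first-order frame correspondent is ∀x ∀y (Rxy → ∃z (Rxz ∧ Rzy)).
A: holds.
B: holds.
C: fails — Rw3w2 but no z with Rw3z and Rzw2.
D: holds.
E: fails — Rw1w2 but no z with Rw1z and Rzw2.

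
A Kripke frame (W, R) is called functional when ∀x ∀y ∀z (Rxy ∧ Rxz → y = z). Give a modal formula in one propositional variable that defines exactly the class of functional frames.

This is partial functionality; the standard corresponding axiom is CD: ◇p → □p.
Suppose ◇p→□p is valid. Take Rxy, Rxz and set V(p)={y}. Then ◇p at x, so □p at x, so p at z, i.e. z=y.

◇p → □p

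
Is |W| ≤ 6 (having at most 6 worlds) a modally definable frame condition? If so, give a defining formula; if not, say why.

If a class were modally definable it would be closed under disjoint unions (Goldblatt–Thomason).
Any modal formula valid on each of 7 disjoint one-world frames is valid on their disjoint union (validity is preserved under disjoint unions). Each one-world frame has |W|=1≤6, but the union has |W|=7.
So the class is not modally definable.

No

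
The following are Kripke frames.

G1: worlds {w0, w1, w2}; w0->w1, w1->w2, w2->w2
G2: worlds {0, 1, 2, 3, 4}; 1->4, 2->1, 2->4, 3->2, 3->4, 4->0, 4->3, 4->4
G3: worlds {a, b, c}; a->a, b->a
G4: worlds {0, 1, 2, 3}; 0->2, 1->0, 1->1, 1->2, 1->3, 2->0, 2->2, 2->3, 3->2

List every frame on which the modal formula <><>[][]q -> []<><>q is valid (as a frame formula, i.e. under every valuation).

This is the axiom for a generalized confluence (Geach) condition; its first-order frame correspondent is forall x forall y forall z ((x R^2 y & xRz) -> exists w (y R^2 w & z R^2 w)).
G1: condition met.
G2: fails — 1R²0, 1R4 but no w with 0R²w and 4R²w.
G3: condition met.
G4: condition met.
Valid on: G1, G3, G4.

G1, G3, G4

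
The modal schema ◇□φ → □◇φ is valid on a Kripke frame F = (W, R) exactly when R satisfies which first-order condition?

Suppose ◇□φ→□◇φ is valid. Take Rxy, Rxz and set V(φ)={w : Ryw}. Then □φ at y so ◇□φ at x, so □◇φ at x, so ◇φ at z, giving w with Rzw and Ryw.

convergence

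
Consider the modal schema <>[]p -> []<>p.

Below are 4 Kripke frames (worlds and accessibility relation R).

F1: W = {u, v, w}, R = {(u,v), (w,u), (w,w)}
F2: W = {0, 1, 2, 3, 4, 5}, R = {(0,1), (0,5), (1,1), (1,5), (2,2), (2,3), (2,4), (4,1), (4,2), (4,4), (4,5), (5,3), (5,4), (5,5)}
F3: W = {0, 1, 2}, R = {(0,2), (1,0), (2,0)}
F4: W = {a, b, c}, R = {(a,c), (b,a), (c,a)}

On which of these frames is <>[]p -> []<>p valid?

F3, F4

Frame correspondent (Sahlqvist): forall x forall y forall z (Rxy & Rxz -> exists w (Ryw & Rzw)) — i.e. convergence.
F1: fails — Ruv and Ruv but v and v have no common successor.
F2: fails — R23 and R23 but 3 and 3 have no common successor.
F3: holds.
F4: holds.
Valid on: F3, F4.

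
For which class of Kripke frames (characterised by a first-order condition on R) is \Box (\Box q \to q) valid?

Suppose □(□q→q) is valid. Take Rxy and set V(q)={w : Ryw}. Then at y, □q holds; since □(□q→q) at x, □q→q at y, so q at y, i.e. Ryy.
Conversely, any frame satisfying \forall x \forall y (Rxy \to Ryy) validates the schema.
Frame condition: \forall x \forall y (Rxy \to Ryy).

shift-reflexivity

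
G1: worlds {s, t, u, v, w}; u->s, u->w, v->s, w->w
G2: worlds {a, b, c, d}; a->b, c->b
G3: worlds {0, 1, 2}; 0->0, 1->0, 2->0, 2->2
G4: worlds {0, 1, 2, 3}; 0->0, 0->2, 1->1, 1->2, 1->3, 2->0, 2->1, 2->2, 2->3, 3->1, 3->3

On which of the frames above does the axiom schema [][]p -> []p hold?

G3, G4

Frame correspondent (Sahlqvist): forall x forall y (Rxy -> exists z (Rxz & Rzy)) — i.e. density.
G1: fails — Rus but no z with Ruz and Rzs.
G2: fails — Rab but no z with Raz and Rzb.
G3: holds.
G4: holds.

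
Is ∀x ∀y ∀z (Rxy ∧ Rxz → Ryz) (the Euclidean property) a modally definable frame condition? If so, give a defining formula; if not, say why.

Definable; ◇q → □◇q defines it

Yes: it is the Euclidean property, defined by the 5 schema ◇q → □◇q.
Suppose ◇q→□◇q is valid. Take Rxy, Rxz and set V(q)={y}. Then ◇q at x, so □◇q at x, so ◇q at z, so some w with Rzw has q; w=y, i.e. Rzy. By symmetry of the argument, Ryz.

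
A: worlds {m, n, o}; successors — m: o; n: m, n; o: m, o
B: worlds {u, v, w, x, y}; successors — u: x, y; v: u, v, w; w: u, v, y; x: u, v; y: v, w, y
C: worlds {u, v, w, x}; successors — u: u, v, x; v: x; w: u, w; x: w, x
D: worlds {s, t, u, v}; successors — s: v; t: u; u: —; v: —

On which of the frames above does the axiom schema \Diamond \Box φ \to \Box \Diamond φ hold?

This is the axiom for convergence; its first-order frame correspondent is \forall x \forall y \forall z (Rxy \wedge Rxz \to \exists w (Ryw \wedge Rzw)).
A: fails — Rnn and Rnm but n and m have no common successor.
B: fails — Rvv and Rvu but v and u have no common successor.
C: satisfies the condition.
D: fails — Rsv and Rsv but v and v have no common successor.
Valid on: C.

C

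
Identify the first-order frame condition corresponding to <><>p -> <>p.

Transitivity

This schema is equivalent to the 4 axiom □p → □□p.
Its frame correspondent is transitivity — forall x forall y forall z (Rxy & Ryz -> Rxz).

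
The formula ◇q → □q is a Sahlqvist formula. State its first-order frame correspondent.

Partial functionality

Suppose ◇q→□q is valid. Take Rxy, Rxz and set V(q)={y}. Then ◇q at x, so □q at x, so q at z, i.e. z=y.
The converse is a direct semantic check.
So the correspondent is partial functionality.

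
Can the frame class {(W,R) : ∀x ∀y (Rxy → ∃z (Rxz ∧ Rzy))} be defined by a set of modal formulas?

Yes: it is density, defined by the C4 schema □□q → □q.

Yes — defined by □□q → □q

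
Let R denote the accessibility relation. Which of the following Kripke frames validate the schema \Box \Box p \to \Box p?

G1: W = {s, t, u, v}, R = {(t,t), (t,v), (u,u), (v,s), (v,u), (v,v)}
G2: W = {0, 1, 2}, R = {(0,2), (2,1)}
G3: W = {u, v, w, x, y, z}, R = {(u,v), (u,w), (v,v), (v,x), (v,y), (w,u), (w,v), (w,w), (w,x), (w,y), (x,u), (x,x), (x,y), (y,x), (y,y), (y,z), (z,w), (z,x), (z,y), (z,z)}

G1, G3

Frame correspondent (Sahlqvist): \forall x \forall y (Rxy \to \exists z (Rxz \wedge Rzy)) — i.e. density.
G1: condition met.
G2: fails — R21 but no z with R2z and Rz1.
G3: condition met.
Valid on: G1, G3.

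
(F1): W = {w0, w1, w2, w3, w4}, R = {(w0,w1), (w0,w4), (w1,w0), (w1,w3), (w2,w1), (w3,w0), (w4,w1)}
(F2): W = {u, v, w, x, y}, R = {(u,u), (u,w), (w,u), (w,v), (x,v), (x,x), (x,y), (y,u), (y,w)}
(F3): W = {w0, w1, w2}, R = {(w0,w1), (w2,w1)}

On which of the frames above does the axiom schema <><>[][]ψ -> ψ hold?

(F3)

Frame correspondent (Sahlqvist): forall x forall y (x R^2 y -> exists w (y R^2 w & x = w)) — i.e. a generalized confluence (Geach) condition.
(F1): fails — w0R²w3 but no w with w3R²w and w0=w.
(F2): fails — uR²v but no t with vR²t and u=t.
(F3): satisfies the condition.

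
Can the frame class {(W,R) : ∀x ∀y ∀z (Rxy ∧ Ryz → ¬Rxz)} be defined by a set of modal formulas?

Not modally definable

If a class were modally definable it would be closed under surjective bounded morphisms (Goldblatt–Thomason).
The 7-cycle (worlds 0,1,2,3,4,5,6 with 0→1→2→3→4→5→6→0) is intransitive. Mapping every world to a single reflexive point • is a surjective bounded morphism; the reflexive point is not intransitive (R••∧R•• but R••).
So the class is not modally definable.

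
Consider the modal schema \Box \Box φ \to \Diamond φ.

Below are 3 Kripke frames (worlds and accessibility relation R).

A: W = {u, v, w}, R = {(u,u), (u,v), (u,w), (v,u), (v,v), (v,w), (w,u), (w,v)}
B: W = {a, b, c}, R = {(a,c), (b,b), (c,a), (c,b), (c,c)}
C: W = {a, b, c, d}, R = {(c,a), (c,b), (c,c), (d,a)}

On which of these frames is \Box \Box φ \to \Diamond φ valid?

The schema corresponds to a generalized confluence (Geach) condition: \forall x \exists w (x R^2 w \wedge xRw).
A: condition met.
B: condition met.
C: fails — at a but no w with aR²w and aRw.

A, B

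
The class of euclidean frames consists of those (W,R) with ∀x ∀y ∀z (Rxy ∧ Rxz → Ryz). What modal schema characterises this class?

◇s → □◇s

This is the Euclidean property; the standard corresponding axiom is 5: ◇s → □◇s.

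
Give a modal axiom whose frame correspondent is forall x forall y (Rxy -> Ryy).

□(□r → r)

This is shift-reflexivity; the standard corresponding axiom is T□: □(□r → r).
Suppose □(□r→r) is valid. Take Rxy and set V(r)={w : Ryw}. Then at y, □r holds; since □(□r→r) at x, □r→r at y, so r at y, i.e. Ryy.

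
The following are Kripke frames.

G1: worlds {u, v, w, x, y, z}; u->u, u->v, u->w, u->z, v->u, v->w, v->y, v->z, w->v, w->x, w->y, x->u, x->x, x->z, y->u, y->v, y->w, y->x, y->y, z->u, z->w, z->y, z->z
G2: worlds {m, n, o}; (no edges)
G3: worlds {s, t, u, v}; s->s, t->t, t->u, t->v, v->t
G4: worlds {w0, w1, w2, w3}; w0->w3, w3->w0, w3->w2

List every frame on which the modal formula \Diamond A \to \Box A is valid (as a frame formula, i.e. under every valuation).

G2

This is the axiom for partial functionality; its first-order frame correspondent is \forall x \forall y \forall z (Rxy \wedge Rxz \to y = z).
G1: fails — u sees both u and v.
G2: condition met.
G3: fails — t sees both t and u.
G4: fails — w3 sees both w0 and w2.
Valid on: G2.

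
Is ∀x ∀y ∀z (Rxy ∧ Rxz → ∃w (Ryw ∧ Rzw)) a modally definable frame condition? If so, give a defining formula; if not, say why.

Yes: it is convergence, defined by the .2 schema ◇□r → □◇r.

Yes — defined by ◇□r → □◇r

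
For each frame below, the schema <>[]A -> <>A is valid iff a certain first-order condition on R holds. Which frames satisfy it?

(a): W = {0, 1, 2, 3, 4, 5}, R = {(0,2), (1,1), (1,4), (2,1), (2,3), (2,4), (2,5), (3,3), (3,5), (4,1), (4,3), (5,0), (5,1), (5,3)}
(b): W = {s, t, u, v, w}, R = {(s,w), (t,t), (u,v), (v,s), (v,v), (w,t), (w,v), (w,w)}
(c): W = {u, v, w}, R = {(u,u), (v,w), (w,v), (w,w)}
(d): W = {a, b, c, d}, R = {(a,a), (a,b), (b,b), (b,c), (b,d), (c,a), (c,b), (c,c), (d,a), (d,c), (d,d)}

(c), (d)

Frame correspondent (Sahlqvist): forall x forall y (xRy -> exists w (yRw & xRw)) — i.e. a generalized confluence (Geach) condition.
(a): fails — 0R2 but no w with 2Rw and 0Rw.
(b): fails — vRs but no w* with sRw* and vRw*.
(c): ✓.
(d): ✓.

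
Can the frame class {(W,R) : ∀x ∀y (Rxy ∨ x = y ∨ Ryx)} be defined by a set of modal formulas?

Not definable by any modal formula

If a class were modally definable it would be closed under disjoint unions (Goldblatt–Thomason).
Take 4 disjoint single-world reflexive frames: each is trivially connected, but their disjoint union has 4 worlds with no edge between distinct components, so it is not connected.
So no modal formula (or set of formulas) defines exactly the connected frames.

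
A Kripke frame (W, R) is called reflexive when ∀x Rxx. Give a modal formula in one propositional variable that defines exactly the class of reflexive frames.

This is reflexivity; the standard corresponding axiom is T: □ψ → ψ.
Suppose □ψ→ψ is valid. At any x set V(ψ)={w : Rxw}. Then □ψ holds at x, so ψ holds at x, i.e. Rxx.

□ψ → ψ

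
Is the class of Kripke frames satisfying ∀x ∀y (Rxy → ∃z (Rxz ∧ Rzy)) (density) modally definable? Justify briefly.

Yes, by □□r → □r

This is a Sahlqvist condition; the C4 axiom □□r → □r defines it.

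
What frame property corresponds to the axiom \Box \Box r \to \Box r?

density

Suppose □□r→□r is valid. Take Rxy and set V(r)={w : xR²w}. Then □□r at x, so □r at x, so r at y, i.e. ∃z(Rxz∧Rzy).
The converse is a direct semantic check.
Frame condition: \forall x \forall y (Rxy \to \exists z (Rxz \wedge Rzy)).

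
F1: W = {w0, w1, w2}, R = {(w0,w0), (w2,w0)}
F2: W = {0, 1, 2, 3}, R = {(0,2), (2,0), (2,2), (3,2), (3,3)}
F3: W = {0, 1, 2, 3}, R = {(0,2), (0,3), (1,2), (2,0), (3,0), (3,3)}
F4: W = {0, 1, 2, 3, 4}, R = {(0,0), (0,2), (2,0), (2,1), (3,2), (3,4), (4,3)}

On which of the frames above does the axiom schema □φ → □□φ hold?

The schema corresponds to transitivity: ∀x ∀y ∀z (Rxy ∧ Ryz → Rxz).
F1: holds.
F2: fails — R32 and R20 but not R30.
F3: fails — R02 and R20 but not R00.
F4: fails — R34 and R43 but not R33.

F1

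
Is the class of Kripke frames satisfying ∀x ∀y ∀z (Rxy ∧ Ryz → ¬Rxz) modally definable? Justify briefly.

Any modally definable frame class is closed under surjective bounded morphisms.
The 7-cycle (worlds s,t,u,v,w,x,y with s→t→u→v→w→x→y→s) is intransitive. Mapping every world to a single reflexive point • is a surjective bounded morphism; the reflexive point is not intransitive (R••∧R•• but R••).
Hence intransitivity is not modally definable.

No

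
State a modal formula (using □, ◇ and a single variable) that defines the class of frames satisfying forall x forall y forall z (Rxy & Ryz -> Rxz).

The condition is transitivity. The 4 schema □r → □□r defines it.
Suppose □r→□□r is valid. Take Rxy, Ryz and set V(r)={w : Rxw}. Then □r at x, so □□r at x, so □r at y, so r at z, i.e. Rxz.

□r → □□r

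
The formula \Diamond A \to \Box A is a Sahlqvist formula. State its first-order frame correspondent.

partial functionality: \forall x \forall y \forall z (Rxy \wedge Rxz \to y = z)

Suppose ◇A→□A is valid. Take Rxy, Rxz and set V(A)={y}. Then ◇A at x, so □A at x, so A at z, i.e. z=y.
The converse is a direct semantic check.
So the correspondent is partial functionality.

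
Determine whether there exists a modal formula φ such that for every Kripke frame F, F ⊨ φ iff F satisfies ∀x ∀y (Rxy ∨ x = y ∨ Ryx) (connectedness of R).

If a class were modally definable it would be closed under disjoint unions (Goldblatt–Thomason).
Take 4 disjoint single-world reflexive frames: each is trivially connected, but their disjoint union has 4 worlds with no edge between distinct components, so it is not connected.
So the class is not modally definable.

Not definable by any modal formula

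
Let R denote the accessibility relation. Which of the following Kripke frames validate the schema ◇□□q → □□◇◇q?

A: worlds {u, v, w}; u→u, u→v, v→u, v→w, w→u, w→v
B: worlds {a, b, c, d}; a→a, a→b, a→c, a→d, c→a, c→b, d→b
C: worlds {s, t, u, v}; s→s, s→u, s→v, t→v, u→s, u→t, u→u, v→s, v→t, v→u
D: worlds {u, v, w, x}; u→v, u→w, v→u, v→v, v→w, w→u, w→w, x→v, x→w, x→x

A, C, D

The schema corresponds to a generalized confluence (Geach) condition: ∀x ∀y ∀z ((xRy ∧ xR²z) → ∃w (yR²w ∧ zR²w)).
A: satisfies the condition.
B: fails — aRa, aR²b but no w with aR²w and bR²w.
C: satisfies the condition.
D: satisfies the condition.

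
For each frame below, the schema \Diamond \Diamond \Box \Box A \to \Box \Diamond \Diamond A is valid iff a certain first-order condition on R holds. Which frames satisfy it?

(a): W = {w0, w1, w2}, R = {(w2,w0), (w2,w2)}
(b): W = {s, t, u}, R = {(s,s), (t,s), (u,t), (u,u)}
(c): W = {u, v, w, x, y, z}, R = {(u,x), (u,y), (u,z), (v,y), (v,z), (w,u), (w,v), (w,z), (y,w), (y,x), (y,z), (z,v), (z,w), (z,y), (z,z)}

The schema corresponds to a generalized confluence (Geach) condition: \forall x \forall y \forall z ((x R^2 y \wedge xRz) \to \exists w (y R^2 w \wedge z R^2 w)).
(a): fails — w2R²w0, w2Rw0 but no w with w0R²w and w0R²w.
(b): condition met.
(c): fails — uR²v, uRx but no t with vR²t and xR²t.

(b)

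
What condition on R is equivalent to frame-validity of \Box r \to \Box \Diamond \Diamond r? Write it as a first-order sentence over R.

This is a Sahlqvist (Geach-type) schema ◇^0□^1r → □^1◇^2r.
First-order correspondent: \forall x \forall z (xRz \to \exists w (xRw \wedge z R^2 w)).

\forall x \forall z (xRz \to \exists w (xRw \wedge z R^2 w))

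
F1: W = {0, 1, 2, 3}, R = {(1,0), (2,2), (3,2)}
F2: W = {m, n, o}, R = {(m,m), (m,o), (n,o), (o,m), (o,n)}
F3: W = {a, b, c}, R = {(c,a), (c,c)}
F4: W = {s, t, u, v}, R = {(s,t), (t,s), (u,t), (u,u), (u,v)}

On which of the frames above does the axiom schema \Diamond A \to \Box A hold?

F1

Frame correspondent (Sahlqvist): \forall x \forall y \forall z (Rxy \wedge Rxz \to y = z) — i.e. partial functionality.
F1: condition met.
F2: fails — m sees both m and o.
F3: fails — c sees both a and c.
F4: fails — u sees both t and u.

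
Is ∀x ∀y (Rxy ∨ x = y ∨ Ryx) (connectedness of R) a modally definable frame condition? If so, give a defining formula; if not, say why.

Modal frame validity is preserved under disjoint unions.
Take 4 disjoint single-world reflexive frames: each is trivially connected, but their disjoint union has 4 worlds with no edge between distinct components, so it is not connected.
Hence connectedness of R is not modally definable.

No — not modally definable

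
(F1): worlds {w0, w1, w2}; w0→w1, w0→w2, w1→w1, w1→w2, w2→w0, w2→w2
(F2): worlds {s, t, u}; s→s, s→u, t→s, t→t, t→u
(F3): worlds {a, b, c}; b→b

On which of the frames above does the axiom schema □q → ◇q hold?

This is the axiom for seriality; its first-order frame correspondent is ∀x ∃y Rxy.
(F1): holds.
(F2): fails — world u has no successor.
(F3): fails — world a has no successor.

(F1)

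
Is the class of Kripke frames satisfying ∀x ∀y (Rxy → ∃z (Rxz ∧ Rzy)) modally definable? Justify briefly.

Definable; □□p → □p defines it

This is a Sahlqvist condition; the C4 axiom □□p → □p defines it.
Suppose □□p→□p is valid. Take Rxy and set V(p)={w : xR²w}. Then □□p at x, so □p at x, so p at y, i.e. ∃z(Rxz∧Rzy).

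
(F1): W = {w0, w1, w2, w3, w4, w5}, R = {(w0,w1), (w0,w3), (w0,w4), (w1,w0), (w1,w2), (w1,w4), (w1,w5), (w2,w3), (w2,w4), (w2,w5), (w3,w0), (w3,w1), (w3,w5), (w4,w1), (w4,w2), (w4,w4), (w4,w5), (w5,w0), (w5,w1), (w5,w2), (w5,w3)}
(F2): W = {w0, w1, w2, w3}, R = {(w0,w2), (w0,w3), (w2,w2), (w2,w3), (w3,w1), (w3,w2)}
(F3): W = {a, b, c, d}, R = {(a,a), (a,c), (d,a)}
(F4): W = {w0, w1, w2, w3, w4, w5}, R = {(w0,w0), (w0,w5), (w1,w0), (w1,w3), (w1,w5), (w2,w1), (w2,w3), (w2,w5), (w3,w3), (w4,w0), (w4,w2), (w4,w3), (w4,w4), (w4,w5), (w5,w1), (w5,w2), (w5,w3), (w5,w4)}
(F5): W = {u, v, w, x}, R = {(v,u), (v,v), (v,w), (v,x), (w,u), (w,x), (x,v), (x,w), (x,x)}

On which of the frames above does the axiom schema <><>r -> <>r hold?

This is the axiom for transitivity; its first-order frame correspondent is forall x forall y forall z (Rxy & Ryz -> Rxz).
(F1): fails — Rw3w1 and Rw1w4 but not Rw3w4.
(F2): fails — Rw3w2 and Rw2w3 but not Rw3w3.
(F3): fails — Rda and Rac but not Rdc.
(F4): fails — Rw1w5 and Rw5w2 but not Rw1w2.
(F5): fails — Rxw and Rwu but not Rxu.
Valid on no frame.

none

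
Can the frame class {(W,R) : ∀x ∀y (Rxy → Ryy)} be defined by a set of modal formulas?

The condition is shift-reflexivity. A defining modal formula is □(□p → p).

Yes, by □(□p → p)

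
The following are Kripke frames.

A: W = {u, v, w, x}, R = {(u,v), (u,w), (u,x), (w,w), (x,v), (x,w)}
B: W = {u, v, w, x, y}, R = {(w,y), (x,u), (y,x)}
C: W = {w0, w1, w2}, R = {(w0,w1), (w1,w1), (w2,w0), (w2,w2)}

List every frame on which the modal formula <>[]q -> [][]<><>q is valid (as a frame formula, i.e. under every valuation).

The schema corresponds to a generalized confluence (Geach) condition: forall x forall y forall z ((xRy & x R^2 z) -> exists w (yRw & z R^2 w)).
A: fails — uRv, uR²v but no t with vRt and vR²t.
B: fails — wRy, wR²x but no t with yRt and xR²t.
C: fails — w2Rw2, w2R²w0 but no w with w2Rw and w0R²w.

none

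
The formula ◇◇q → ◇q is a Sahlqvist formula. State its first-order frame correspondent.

Transitivity

This is frame-equivalent to □q → □□q (substitute ¬q for q and contrapose).
Suppose □q→□□q is valid. Take Rxy, Ryz and set V(q)={w : Rxw}. Then □q at x, so □□q at x, so □q at y, so q at z, i.e. Rxz.
The converse is a direct semantic check.
So the correspondent is transitivity.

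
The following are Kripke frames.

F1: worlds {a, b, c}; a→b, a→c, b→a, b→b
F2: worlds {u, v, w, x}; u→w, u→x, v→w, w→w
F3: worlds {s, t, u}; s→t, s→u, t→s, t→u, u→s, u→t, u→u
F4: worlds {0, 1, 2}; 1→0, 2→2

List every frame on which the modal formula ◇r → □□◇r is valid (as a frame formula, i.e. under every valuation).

F4

The schema corresponds to a generalized confluence (Geach) condition: ∀x ∀y ∀z ((xRy ∧ xR²z) → ∃w (y = w ∧ zRw)).
F1: fails — aRc, aR²b but no w with c=w and bRw.
F2: fails — uRx, uR²w but no t with x=t and wRt.
F3: fails — sRt, sR²t but no w with t=w and tRw.
F4: holds.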